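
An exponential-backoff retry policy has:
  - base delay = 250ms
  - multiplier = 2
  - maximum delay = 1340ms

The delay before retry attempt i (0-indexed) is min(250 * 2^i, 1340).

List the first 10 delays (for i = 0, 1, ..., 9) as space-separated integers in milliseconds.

Answer: 250 500 1000 1340 1340 1340 1340 1340 1340 1340

Derivation:
Computing each delay:
  i=0: min(250*2^0, 1340) = 250
  i=1: min(250*2^1, 1340) = 500
  i=2: min(250*2^2, 1340) = 1000
  i=3: min(250*2^3, 1340) = 1340
  i=4: min(250*2^4, 1340) = 1340
  i=5: min(250*2^5, 1340) = 1340
  i=6: min(250*2^6, 1340) = 1340
  i=7: min(250*2^7, 1340) = 1340
  i=8: min(250*2^8, 1340) = 1340
  i=9: min(250*2^9, 1340) = 1340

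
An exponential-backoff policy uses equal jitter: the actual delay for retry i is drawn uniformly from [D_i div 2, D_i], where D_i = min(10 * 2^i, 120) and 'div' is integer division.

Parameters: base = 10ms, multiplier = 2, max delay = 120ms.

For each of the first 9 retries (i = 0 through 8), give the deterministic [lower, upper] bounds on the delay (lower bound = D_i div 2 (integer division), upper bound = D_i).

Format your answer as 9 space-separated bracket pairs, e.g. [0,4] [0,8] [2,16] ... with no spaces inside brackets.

Answer: [5,10] [10,20] [20,40] [40,80] [60,120] [60,120] [60,120] [60,120] [60,120]

Derivation:
Computing bounds per retry:
  i=0: D_i=min(10*2^0,120)=10, bounds=[5,10]
  i=1: D_i=min(10*2^1,120)=20, bounds=[10,20]
  i=2: D_i=min(10*2^2,120)=40, bounds=[20,40]
  i=3: D_i=min(10*2^3,120)=80, bounds=[40,80]
  i=4: D_i=min(10*2^4,120)=120, bounds=[60,120]
  i=5: D_i=min(10*2^5,120)=120, bounds=[60,120]
  i=6: D_i=min(10*2^6,120)=120, bounds=[60,120]
  i=7: D_i=min(10*2^7,120)=120, bounds=[60,120]
  i=8: D_i=min(10*2^8,120)=120, bounds=[60,120]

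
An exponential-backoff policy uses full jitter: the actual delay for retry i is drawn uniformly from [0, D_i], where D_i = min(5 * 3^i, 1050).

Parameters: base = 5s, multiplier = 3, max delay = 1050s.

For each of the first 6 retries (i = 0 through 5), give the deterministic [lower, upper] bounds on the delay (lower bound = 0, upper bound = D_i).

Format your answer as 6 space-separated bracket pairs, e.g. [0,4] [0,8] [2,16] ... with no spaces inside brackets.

Answer: [0,5] [0,15] [0,45] [0,135] [0,405] [0,1050]

Derivation:
Computing bounds per retry:
  i=0: D_i=min(5*3^0,1050)=5, bounds=[0,5]
  i=1: D_i=min(5*3^1,1050)=15, bounds=[0,15]
  i=2: D_i=min(5*3^2,1050)=45, bounds=[0,45]
  i=3: D_i=min(5*3^3,1050)=135, bounds=[0,135]
  i=4: D_i=min(5*3^4,1050)=405, bounds=[0,405]
  i=5: D_i=min(5*3^5,1050)=1050, bounds=[0,1050]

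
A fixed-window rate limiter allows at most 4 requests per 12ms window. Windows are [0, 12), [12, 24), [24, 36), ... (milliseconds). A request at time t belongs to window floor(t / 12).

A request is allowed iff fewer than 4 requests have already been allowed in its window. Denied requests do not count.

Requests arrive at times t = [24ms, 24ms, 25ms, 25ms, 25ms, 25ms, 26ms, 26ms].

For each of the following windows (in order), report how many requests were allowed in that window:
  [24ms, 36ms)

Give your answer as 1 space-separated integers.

Processing requests:
  req#1 t=24ms (window 2): ALLOW
  req#2 t=24ms (window 2): ALLOW
  req#3 t=25ms (window 2): ALLOW
  req#4 t=25ms (window 2): ALLOW
  req#5 t=25ms (window 2): DENY
  req#6 t=25ms (window 2): DENY
  req#7 t=26ms (window 2): DENY
  req#8 t=26ms (window 2): DENY

Allowed counts by window: 4

Answer: 4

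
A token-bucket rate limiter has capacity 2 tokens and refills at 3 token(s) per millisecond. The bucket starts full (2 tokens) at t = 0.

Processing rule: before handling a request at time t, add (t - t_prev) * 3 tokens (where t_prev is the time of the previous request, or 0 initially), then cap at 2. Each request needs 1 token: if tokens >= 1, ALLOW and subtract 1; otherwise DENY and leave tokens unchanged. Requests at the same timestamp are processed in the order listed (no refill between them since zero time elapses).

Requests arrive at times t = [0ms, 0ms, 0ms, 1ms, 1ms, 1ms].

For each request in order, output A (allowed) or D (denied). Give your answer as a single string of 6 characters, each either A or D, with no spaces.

Answer: AADAAD

Derivation:
Simulating step by step:
  req#1 t=0ms: ALLOW
  req#2 t=0ms: ALLOW
  req#3 t=0ms: DENY
  req#4 t=1ms: ALLOW
  req#5 t=1ms: ALLOW
  req#6 t=1ms: DENY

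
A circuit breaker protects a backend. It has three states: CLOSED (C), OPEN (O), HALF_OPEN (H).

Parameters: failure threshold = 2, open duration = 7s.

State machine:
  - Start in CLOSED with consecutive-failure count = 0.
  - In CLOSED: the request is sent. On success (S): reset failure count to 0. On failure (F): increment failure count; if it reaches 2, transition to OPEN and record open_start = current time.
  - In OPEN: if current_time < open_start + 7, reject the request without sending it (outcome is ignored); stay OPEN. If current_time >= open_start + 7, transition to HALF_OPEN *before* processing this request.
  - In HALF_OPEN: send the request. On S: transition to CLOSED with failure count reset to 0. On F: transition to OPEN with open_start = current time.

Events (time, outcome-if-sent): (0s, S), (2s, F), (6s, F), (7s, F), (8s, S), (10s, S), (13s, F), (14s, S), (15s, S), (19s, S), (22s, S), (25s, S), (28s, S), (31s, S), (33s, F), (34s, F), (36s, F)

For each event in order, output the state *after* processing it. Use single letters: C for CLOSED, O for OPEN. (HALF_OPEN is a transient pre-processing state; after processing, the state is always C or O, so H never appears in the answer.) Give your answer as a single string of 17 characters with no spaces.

State after each event:
  event#1 t=0s outcome=S: state=CLOSED
  event#2 t=2s outcome=F: state=CLOSED
  event#3 t=6s outcome=F: state=OPEN
  event#4 t=7s outcome=F: state=OPEN
  event#5 t=8s outcome=S: state=OPEN
  event#6 t=10s outcome=S: state=OPEN
  event#7 t=13s outcome=F: state=OPEN
  event#8 t=14s outcome=S: state=OPEN
  event#9 t=15s outcome=S: state=OPEN
  event#10 t=19s outcome=S: state=OPEN
  event#11 t=22s outcome=S: state=CLOSED
  event#12 t=25s outcome=S: state=CLOSED
  event#13 t=28s outcome=S: state=CLOSED
  event#14 t=31s outcome=S: state=CLOSED
  event#15 t=33s outcome=F: state=CLOSED
  event#16 t=34s outcome=F: state=OPEN
  event#17 t=36s outcome=F: state=OPEN

Answer: CCOOOOOOOOCCCCCOO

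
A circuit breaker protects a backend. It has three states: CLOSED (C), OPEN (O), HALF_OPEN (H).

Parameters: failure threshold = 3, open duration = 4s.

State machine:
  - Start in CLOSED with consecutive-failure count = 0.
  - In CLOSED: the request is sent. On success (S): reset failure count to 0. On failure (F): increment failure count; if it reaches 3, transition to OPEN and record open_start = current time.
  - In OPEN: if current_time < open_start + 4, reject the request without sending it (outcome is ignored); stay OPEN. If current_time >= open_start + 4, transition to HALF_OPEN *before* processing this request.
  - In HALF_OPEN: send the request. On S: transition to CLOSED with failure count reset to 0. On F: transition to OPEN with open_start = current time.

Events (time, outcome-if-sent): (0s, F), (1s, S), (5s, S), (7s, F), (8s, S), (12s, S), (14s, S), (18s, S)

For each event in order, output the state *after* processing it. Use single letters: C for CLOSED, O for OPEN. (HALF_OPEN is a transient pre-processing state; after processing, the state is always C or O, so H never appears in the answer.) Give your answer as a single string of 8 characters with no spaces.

State after each event:
  event#1 t=0s outcome=F: state=CLOSED
  event#2 t=1s outcome=S: state=CLOSED
  event#3 t=5s outcome=S: state=CLOSED
  event#4 t=7s outcome=F: state=CLOSED
  event#5 t=8s outcome=S: state=CLOSED
  event#6 t=12s outcome=S: state=CLOSED
  event#7 t=14s outcome=S: state=CLOSED
  event#8 t=18s outcome=S: state=CLOSED

Answer: CCCCCCCC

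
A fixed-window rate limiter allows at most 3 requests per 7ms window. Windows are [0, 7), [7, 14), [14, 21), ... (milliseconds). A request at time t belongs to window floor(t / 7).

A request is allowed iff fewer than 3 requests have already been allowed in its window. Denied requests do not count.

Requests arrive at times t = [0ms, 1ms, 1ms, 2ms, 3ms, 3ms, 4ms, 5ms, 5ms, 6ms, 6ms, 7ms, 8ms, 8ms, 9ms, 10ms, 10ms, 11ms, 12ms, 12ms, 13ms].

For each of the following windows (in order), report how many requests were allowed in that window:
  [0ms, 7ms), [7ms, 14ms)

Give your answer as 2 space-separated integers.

Processing requests:
  req#1 t=0ms (window 0): ALLOW
  req#2 t=1ms (window 0): ALLOW
  req#3 t=1ms (window 0): ALLOW
  req#4 t=2ms (window 0): DENY
  req#5 t=3ms (window 0): DENY
  req#6 t=3ms (window 0): DENY
  req#7 t=4ms (window 0): DENY
  req#8 t=5ms (window 0): DENY
  req#9 t=5ms (window 0): DENY
  req#10 t=6ms (window 0): DENY
  req#11 t=6ms (window 0): DENY
  req#12 t=7ms (window 1): ALLOW
  req#13 t=8ms (window 1): ALLOW
  req#14 t=8ms (window 1): ALLOW
  req#15 t=9ms (window 1): DENY
  req#16 t=10ms (window 1): DENY
  req#17 t=10ms (window 1): DENY
  req#18 t=11ms (window 1): DENY
  req#19 t=12ms (window 1): DENY
  req#20 t=12ms (window 1): DENY
  req#21 t=13ms (window 1): DENY

Allowed counts by window: 3 3

Answer: 3 3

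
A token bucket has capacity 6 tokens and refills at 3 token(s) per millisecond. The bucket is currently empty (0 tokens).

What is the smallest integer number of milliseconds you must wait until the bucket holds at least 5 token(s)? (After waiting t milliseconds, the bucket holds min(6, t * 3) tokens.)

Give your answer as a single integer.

Answer: 2

Derivation:
Need t * 3 >= 5, so t >= 5/3.
Smallest integer t = ceil(5/3) = 2.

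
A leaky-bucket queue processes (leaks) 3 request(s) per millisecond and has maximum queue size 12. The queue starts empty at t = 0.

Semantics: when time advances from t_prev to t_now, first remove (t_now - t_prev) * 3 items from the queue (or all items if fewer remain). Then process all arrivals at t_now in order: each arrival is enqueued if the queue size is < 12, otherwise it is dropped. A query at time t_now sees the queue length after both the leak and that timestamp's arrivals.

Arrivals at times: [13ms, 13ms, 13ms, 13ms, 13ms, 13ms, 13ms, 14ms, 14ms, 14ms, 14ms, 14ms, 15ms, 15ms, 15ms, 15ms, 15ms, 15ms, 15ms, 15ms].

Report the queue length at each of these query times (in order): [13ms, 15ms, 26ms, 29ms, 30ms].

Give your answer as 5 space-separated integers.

Answer: 7 12 0 0 0

Derivation:
Queue lengths at query times:
  query t=13ms: backlog = 7
  query t=15ms: backlog = 12
  query t=26ms: backlog = 0
  query t=29ms: backlog = 0
  query t=30ms: backlog = 0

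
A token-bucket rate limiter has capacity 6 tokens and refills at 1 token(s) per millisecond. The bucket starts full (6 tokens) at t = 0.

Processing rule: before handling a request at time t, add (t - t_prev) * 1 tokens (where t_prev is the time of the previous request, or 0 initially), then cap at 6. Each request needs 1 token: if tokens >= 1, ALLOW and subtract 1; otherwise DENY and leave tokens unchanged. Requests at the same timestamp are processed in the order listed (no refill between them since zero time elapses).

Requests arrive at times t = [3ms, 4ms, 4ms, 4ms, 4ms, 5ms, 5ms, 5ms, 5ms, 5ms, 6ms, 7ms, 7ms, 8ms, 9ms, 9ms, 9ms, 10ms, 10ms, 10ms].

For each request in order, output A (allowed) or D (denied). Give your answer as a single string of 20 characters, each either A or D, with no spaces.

Answer: AAAAAAAADDAADAADDADD

Derivation:
Simulating step by step:
  req#1 t=3ms: ALLOW
  req#2 t=4ms: ALLOW
  req#3 t=4ms: ALLOW
  req#4 t=4ms: ALLOW
  req#5 t=4ms: ALLOW
  req#6 t=5ms: ALLOW
  req#7 t=5ms: ALLOW
  req#8 t=5ms: ALLOW
  req#9 t=5ms: DENY
  req#10 t=5ms: DENY
  req#11 t=6ms: ALLOW
  req#12 t=7ms: ALLOW
  req#13 t=7ms: DENY
  req#14 t=8ms: ALLOW
  req#15 t=9ms: ALLOW
  req#16 t=9ms: DENY
  req#17 t=9ms: DENY
  req#18 t=10ms: ALLOW
  req#19 t=10ms: DENY
  req#20 t=10ms: DENY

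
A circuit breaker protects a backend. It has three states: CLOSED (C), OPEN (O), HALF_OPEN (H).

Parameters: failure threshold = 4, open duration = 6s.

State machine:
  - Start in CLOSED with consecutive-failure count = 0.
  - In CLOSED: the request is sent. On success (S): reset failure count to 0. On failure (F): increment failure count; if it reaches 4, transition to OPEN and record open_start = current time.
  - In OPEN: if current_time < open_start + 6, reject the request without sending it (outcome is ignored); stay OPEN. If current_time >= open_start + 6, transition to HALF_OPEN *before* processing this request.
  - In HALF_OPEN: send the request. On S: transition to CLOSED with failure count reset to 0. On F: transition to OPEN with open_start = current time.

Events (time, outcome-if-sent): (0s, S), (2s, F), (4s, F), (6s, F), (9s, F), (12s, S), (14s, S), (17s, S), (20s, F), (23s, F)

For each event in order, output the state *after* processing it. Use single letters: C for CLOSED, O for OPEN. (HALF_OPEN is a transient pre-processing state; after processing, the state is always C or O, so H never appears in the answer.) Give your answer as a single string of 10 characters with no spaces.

Answer: CCCCOOOCCC

Derivation:
State after each event:
  event#1 t=0s outcome=S: state=CLOSED
  event#2 t=2s outcome=F: state=CLOSED
  event#3 t=4s outcome=F: state=CLOSED
  event#4 t=6s outcome=F: state=CLOSED
  event#5 t=9s outcome=F: state=OPEN
  event#6 t=12s outcome=S: state=OPEN
  event#7 t=14s outcome=S: state=OPEN
  event#8 t=17s outcome=S: state=CLOSED
  event#9 t=20s outcome=F: state=CLOSED
  event#10 t=23s outcome=F: state=CLOSED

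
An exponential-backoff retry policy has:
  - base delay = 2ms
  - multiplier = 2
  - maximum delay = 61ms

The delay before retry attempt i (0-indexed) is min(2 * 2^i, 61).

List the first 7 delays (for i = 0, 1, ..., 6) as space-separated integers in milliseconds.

Answer: 2 4 8 16 32 61 61

Derivation:
Computing each delay:
  i=0: min(2*2^0, 61) = 2
  i=1: min(2*2^1, 61) = 4
  i=2: min(2*2^2, 61) = 8
  i=3: min(2*2^3, 61) = 16
  i=4: min(2*2^4, 61) = 32
  i=5: min(2*2^5, 61) = 61
  i=6: min(2*2^6, 61) = 61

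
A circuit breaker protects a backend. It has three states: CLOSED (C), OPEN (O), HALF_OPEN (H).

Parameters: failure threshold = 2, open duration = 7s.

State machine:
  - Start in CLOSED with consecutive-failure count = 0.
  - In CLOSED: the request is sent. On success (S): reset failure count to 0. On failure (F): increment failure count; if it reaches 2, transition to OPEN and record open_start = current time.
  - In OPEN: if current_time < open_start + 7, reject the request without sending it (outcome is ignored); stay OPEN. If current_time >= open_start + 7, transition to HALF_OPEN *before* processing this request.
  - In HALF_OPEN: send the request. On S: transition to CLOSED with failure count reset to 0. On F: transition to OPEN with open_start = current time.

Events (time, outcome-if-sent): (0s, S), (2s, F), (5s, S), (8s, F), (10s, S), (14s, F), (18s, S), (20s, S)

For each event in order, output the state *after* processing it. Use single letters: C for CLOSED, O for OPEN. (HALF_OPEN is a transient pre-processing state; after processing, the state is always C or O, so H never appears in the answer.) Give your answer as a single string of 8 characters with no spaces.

State after each event:
  event#1 t=0s outcome=S: state=CLOSED
  event#2 t=2s outcome=F: state=CLOSED
  event#3 t=5s outcome=S: state=CLOSED
  event#4 t=8s outcome=F: state=CLOSED
  event#5 t=10s outcome=S: state=CLOSED
  event#6 t=14s outcome=F: state=CLOSED
  event#7 t=18s outcome=S: state=CLOSED
  event#8 t=20s outcome=S: state=CLOSED

Answer: CCCCCCCC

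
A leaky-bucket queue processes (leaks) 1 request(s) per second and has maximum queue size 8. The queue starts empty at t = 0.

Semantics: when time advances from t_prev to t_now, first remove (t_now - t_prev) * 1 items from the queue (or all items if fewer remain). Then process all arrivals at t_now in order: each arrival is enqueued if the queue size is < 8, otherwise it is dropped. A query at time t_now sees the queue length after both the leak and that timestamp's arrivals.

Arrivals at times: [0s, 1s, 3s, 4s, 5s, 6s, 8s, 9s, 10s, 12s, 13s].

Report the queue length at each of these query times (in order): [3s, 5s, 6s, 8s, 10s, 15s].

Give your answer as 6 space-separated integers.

Queue lengths at query times:
  query t=3s: backlog = 1
  query t=5s: backlog = 1
  query t=6s: backlog = 1
  query t=8s: backlog = 1
  query t=10s: backlog = 1
  query t=15s: backlog = 0

Answer: 1 1 1 1 1 0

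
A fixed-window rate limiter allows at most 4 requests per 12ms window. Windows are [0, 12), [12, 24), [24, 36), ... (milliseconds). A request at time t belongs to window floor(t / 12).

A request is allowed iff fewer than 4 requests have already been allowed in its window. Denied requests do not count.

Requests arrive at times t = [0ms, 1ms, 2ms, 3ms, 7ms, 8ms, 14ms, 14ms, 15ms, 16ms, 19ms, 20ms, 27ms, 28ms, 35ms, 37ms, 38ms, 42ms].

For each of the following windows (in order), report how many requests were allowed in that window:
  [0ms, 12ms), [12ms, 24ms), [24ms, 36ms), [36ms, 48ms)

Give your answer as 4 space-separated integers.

Answer: 4 4 3 3

Derivation:
Processing requests:
  req#1 t=0ms (window 0): ALLOW
  req#2 t=1ms (window 0): ALLOW
  req#3 t=2ms (window 0): ALLOW
  req#4 t=3ms (window 0): ALLOW
  req#5 t=7ms (window 0): DENY
  req#6 t=8ms (window 0): DENY
  req#7 t=14ms (window 1): ALLOW
  req#8 t=14ms (window 1): ALLOW
  req#9 t=15ms (window 1): ALLOW
  req#10 t=16ms (window 1): ALLOW
  req#11 t=19ms (window 1): DENY
  req#12 t=20ms (window 1): DENY
  req#13 t=27ms (window 2): ALLOW
  req#14 t=28ms (window 2): ALLOW
  req#15 t=35ms (window 2): ALLOW
  req#16 t=37ms (window 3): ALLOW
  req#17 t=38ms (window 3): ALLOW
  req#18 t=42ms (window 3): ALLOW

Allowed counts by window: 4 4 3 3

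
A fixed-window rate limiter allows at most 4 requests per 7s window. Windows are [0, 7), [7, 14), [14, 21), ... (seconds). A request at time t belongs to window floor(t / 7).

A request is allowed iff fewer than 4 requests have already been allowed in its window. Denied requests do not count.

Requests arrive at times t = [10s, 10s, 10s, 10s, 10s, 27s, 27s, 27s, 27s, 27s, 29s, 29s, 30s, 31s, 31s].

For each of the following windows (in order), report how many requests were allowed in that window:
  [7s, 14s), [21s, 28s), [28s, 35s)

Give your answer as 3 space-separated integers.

Answer: 4 4 4

Derivation:
Processing requests:
  req#1 t=10s (window 1): ALLOW
  req#2 t=10s (window 1): ALLOW
  req#3 t=10s (window 1): ALLOW
  req#4 t=10s (window 1): ALLOW
  req#5 t=10s (window 1): DENY
  req#6 t=27s (window 3): ALLOW
  req#7 t=27s (window 3): ALLOW
  req#8 t=27s (window 3): ALLOW
  req#9 t=27s (window 3): ALLOW
  req#10 t=27s (window 3): DENY
  req#11 t=29s (window 4): ALLOW
  req#12 t=29s (window 4): ALLOW
  req#13 t=30s (window 4): ALLOW
  req#14 t=31s (window 4): ALLOW
  req#15 t=31s (window 4): DENY

Allowed counts by window: 4 4 4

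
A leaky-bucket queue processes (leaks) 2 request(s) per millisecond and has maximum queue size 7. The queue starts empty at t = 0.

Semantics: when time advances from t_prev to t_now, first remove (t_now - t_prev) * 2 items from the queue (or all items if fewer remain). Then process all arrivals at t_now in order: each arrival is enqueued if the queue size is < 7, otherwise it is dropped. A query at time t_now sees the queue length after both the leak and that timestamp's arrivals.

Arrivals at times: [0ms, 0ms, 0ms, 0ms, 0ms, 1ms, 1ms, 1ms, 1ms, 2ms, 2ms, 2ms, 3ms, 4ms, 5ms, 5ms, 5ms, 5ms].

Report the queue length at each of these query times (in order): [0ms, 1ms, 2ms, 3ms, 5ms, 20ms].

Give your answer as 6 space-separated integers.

Answer: 5 7 7 6 7 0

Derivation:
Queue lengths at query times:
  query t=0ms: backlog = 5
  query t=1ms: backlog = 7
  query t=2ms: backlog = 7
  query t=3ms: backlog = 6
  query t=5ms: backlog = 7
  query t=20ms: backlog = 0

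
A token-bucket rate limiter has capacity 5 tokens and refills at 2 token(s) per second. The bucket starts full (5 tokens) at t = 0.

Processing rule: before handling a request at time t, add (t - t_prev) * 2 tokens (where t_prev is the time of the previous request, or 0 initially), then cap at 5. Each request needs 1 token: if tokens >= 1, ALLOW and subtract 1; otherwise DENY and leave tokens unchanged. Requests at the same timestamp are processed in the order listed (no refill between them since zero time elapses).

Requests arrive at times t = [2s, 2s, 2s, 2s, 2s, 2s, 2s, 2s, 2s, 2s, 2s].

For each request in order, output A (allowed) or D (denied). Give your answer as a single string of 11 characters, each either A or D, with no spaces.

Simulating step by step:
  req#1 t=2s: ALLOW
  req#2 t=2s: ALLOW
  req#3 t=2s: ALLOW
  req#4 t=2s: ALLOW
  req#5 t=2s: ALLOW
  req#6 t=2s: DENY
  req#7 t=2s: DENY
  req#8 t=2s: DENY
  req#9 t=2s: DENY
  req#10 t=2s: DENY
  req#11 t=2s: DENY

Answer: AAAAADDDDDD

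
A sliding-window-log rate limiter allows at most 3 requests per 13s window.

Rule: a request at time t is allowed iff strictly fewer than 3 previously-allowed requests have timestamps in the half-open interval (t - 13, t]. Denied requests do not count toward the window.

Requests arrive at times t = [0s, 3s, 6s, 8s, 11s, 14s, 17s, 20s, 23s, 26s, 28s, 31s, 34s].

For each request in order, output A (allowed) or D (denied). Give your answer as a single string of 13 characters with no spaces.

Tracking allowed requests in the window:
  req#1 t=0s: ALLOW
  req#2 t=3s: ALLOW
  req#3 t=6s: ALLOW
  req#4 t=8s: DENY
  req#5 t=11s: DENY
  req#6 t=14s: ALLOW
  req#7 t=17s: ALLOW
  req#8 t=20s: ALLOW
  req#9 t=23s: DENY
  req#10 t=26s: DENY
  req#11 t=28s: ALLOW
  req#12 t=31s: ALLOW
  req#13 t=34s: ALLOW

Answer: AAADDAAADDAAA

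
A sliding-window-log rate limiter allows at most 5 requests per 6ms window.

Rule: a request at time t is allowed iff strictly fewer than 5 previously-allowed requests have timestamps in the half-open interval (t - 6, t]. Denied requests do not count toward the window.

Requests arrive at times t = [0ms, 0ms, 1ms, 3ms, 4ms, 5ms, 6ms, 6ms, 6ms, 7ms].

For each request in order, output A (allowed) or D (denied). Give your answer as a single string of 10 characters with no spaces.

Tracking allowed requests in the window:
  req#1 t=0ms: ALLOW
  req#2 t=0ms: ALLOW
  req#3 t=1ms: ALLOW
  req#4 t=3ms: ALLOW
  req#5 t=4ms: ALLOW
  req#6 t=5ms: DENY
  req#7 t=6ms: ALLOW
  req#8 t=6ms: ALLOW
  req#9 t=6ms: DENY
  req#10 t=7ms: ALLOW

Answer: AAAAADAADA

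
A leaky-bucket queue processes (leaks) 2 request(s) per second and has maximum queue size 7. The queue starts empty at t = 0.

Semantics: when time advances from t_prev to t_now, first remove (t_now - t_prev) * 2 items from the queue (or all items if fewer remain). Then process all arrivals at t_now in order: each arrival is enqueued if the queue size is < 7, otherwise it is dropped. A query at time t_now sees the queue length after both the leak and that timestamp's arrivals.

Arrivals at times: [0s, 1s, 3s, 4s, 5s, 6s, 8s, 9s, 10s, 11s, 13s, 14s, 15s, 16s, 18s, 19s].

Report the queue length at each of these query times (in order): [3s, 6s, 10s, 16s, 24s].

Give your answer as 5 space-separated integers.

Queue lengths at query times:
  query t=3s: backlog = 1
  query t=6s: backlog = 1
  query t=10s: backlog = 1
  query t=16s: backlog = 1
  query t=24s: backlog = 0

Answer: 1 1 1 1 0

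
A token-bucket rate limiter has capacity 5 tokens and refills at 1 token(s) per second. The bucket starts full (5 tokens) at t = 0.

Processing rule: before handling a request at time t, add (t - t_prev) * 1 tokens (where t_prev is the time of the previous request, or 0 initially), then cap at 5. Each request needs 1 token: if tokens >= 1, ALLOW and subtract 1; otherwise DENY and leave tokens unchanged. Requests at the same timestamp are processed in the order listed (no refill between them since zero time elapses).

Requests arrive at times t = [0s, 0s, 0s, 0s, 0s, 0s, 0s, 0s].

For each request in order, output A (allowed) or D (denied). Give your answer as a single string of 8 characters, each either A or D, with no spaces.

Answer: AAAAADDD

Derivation:
Simulating step by step:
  req#1 t=0s: ALLOW
  req#2 t=0s: ALLOW
  req#3 t=0s: ALLOW
  req#4 t=0s: ALLOW
  req#5 t=0s: ALLOW
  req#6 t=0s: DENY
  req#7 t=0s: DENY
  req#8 t=0s: DENY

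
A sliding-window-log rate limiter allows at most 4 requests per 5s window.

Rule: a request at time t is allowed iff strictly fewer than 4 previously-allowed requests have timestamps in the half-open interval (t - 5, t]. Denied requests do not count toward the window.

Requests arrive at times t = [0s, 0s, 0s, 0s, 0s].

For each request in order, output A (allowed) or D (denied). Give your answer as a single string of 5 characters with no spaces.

Tracking allowed requests in the window:
  req#1 t=0s: ALLOW
  req#2 t=0s: ALLOW
  req#3 t=0s: ALLOW
  req#4 t=0s: ALLOW
  req#5 t=0s: DENY

Answer: AAAAD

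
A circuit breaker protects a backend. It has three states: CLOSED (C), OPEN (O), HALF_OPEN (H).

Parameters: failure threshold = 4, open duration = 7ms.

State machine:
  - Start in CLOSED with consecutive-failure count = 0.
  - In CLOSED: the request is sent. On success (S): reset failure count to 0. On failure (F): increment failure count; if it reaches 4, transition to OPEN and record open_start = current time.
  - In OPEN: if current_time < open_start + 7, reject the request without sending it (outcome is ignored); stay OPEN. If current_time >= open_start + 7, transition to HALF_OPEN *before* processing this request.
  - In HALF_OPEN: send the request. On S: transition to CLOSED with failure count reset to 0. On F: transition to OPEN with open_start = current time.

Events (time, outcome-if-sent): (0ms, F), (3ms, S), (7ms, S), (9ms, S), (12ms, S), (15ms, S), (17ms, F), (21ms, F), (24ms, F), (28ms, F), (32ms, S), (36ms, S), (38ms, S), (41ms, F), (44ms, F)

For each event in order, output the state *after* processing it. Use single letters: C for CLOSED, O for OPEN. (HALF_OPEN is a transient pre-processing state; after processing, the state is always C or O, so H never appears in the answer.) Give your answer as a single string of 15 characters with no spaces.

Answer: CCCCCCCCCOOCCCC

Derivation:
State after each event:
  event#1 t=0ms outcome=F: state=CLOSED
  event#2 t=3ms outcome=S: state=CLOSED
  event#3 t=7ms outcome=S: state=CLOSED
  event#4 t=9ms outcome=S: state=CLOSED
  event#5 t=12ms outcome=S: state=CLOSED
  event#6 t=15ms outcome=S: state=CLOSED
  event#7 t=17ms outcome=F: state=CLOSED
  event#8 t=21ms outcome=F: state=CLOSED
  event#9 t=24ms outcome=F: state=CLOSED
  event#10 t=28ms outcome=F: state=OPEN
  event#11 t=32ms outcome=S: state=OPEN
  event#12 t=36ms outcome=S: state=CLOSED
  event#13 t=38ms outcome=S: state=CLOSED
  event#14 t=41ms outcome=F: state=CLOSED
  event#15 t=44ms outcome=F: state=CLOSED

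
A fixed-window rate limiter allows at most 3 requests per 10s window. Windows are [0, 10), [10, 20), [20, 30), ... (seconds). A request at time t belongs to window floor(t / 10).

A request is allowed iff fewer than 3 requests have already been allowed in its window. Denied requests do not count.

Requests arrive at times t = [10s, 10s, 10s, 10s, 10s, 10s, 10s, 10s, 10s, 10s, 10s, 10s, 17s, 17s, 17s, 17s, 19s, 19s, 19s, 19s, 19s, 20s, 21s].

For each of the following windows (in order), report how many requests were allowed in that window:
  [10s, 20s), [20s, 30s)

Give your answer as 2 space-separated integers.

Answer: 3 2

Derivation:
Processing requests:
  req#1 t=10s (window 1): ALLOW
  req#2 t=10s (window 1): ALLOW
  req#3 t=10s (window 1): ALLOW
  req#4 t=10s (window 1): DENY
  req#5 t=10s (window 1): DENY
  req#6 t=10s (window 1): DENY
  req#7 t=10s (window 1): DENY
  req#8 t=10s (window 1): DENY
  req#9 t=10s (window 1): DENY
  req#10 t=10s (window 1): DENY
  req#11 t=10s (window 1): DENY
  req#12 t=10s (window 1): DENY
  req#13 t=17s (window 1): DENY
  req#14 t=17s (window 1): DENY
  req#15 t=17s (window 1): DENY
  req#16 t=17s (window 1): DENY
  req#17 t=19s (window 1): DENY
  req#18 t=19s (window 1): DENY
  req#19 t=19s (window 1): DENY
  req#20 t=19s (window 1): DENY
  req#21 t=19s (window 1): DENY
  req#22 t=20s (window 2): ALLOW
  req#23 t=21s (window 2): ALLOW

Allowed counts by window: 3 2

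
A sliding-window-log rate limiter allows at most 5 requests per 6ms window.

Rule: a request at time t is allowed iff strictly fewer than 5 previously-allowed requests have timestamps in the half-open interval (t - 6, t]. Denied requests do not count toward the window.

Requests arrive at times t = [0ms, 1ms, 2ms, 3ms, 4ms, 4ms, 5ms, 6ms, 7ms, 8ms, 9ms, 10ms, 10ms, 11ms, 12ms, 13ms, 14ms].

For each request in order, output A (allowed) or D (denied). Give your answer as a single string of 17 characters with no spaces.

Tracking allowed requests in the window:
  req#1 t=0ms: ALLOW
  req#2 t=1ms: ALLOW
  req#3 t=2ms: ALLOW
  req#4 t=3ms: ALLOW
  req#5 t=4ms: ALLOW
  req#6 t=4ms: DENY
  req#7 t=5ms: DENY
  req#8 t=6ms: ALLOW
  req#9 t=7ms: ALLOW
  req#10 t=8ms: ALLOW
  req#11 t=9ms: ALLOW
  req#12 t=10ms: ALLOW
  req#13 t=10ms: DENY
  req#14 t=11ms: DENY
  req#15 t=12ms: ALLOW
  req#16 t=13ms: ALLOW
  req#17 t=14ms: ALLOW

Answer: AAAAADDAAAAADDAAA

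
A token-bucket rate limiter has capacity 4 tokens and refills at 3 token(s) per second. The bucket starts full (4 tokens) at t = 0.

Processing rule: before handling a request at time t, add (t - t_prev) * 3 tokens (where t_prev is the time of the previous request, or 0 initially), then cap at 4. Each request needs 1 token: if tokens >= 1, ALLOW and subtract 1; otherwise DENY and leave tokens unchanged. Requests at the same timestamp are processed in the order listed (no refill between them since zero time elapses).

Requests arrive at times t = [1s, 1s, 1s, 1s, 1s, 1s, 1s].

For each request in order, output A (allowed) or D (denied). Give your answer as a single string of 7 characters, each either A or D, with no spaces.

Simulating step by step:
  req#1 t=1s: ALLOW
  req#2 t=1s: ALLOW
  req#3 t=1s: ALLOW
  req#4 t=1s: ALLOW
  req#5 t=1s: DENY
  req#6 t=1s: DENY
  req#7 t=1s: DENY

Answer: AAAADDD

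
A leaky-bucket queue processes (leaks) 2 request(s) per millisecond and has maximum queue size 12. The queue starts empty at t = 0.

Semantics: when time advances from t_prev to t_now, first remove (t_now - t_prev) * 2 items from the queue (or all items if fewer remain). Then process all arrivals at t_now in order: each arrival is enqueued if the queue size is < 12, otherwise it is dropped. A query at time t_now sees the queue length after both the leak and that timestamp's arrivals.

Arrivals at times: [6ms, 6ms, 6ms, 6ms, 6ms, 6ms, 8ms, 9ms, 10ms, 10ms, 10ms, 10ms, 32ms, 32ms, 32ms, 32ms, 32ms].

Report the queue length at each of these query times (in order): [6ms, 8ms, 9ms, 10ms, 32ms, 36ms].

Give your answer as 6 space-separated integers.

Queue lengths at query times:
  query t=6ms: backlog = 6
  query t=8ms: backlog = 3
  query t=9ms: backlog = 2
  query t=10ms: backlog = 4
  query t=32ms: backlog = 5
  query t=36ms: backlog = 0

Answer: 6 3 2 4 5 0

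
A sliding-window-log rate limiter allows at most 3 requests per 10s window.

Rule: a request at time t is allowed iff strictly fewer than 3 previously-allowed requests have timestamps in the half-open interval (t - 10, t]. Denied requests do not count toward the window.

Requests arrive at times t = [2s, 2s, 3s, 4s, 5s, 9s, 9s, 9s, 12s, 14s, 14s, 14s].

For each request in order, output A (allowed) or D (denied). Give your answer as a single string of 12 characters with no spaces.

Tracking allowed requests in the window:
  req#1 t=2s: ALLOW
  req#2 t=2s: ALLOW
  req#3 t=3s: ALLOW
  req#4 t=4s: DENY
  req#5 t=5s: DENY
  req#6 t=9s: DENY
  req#7 t=9s: DENY
  req#8 t=9s: DENY
  req#9 t=12s: ALLOW
  req#10 t=14s: ALLOW
  req#11 t=14s: ALLOW
  req#12 t=14s: DENY

Answer: AAADDDDDAAAD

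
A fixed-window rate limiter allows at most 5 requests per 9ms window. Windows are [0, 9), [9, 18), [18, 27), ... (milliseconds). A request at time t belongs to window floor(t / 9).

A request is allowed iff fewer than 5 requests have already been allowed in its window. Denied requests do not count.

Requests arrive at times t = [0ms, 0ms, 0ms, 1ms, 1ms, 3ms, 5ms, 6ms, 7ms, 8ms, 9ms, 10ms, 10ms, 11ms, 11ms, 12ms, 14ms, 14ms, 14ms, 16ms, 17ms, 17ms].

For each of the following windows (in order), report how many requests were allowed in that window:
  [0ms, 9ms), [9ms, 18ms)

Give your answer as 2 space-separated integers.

Processing requests:
  req#1 t=0ms (window 0): ALLOW
  req#2 t=0ms (window 0): ALLOW
  req#3 t=0ms (window 0): ALLOW
  req#4 t=1ms (window 0): ALLOW
  req#5 t=1ms (window 0): ALLOW
  req#6 t=3ms (window 0): DENY
  req#7 t=5ms (window 0): DENY
  req#8 t=6ms (window 0): DENY
  req#9 t=7ms (window 0): DENY
  req#10 t=8ms (window 0): DENY
  req#11 t=9ms (window 1): ALLOW
  req#12 t=10ms (window 1): ALLOW
  req#13 t=10ms (window 1): ALLOW
  req#14 t=11ms (window 1): ALLOW
  req#15 t=11ms (window 1): ALLOW
  req#16 t=12ms (window 1): DENY
  req#17 t=14ms (window 1): DENY
  req#18 t=14ms (window 1): DENY
  req#19 t=14ms (window 1): DENY
  req#20 t=16ms (window 1): DENY
  req#21 t=17ms (window 1): DENY
  req#22 t=17ms (window 1): DENY

Allowed counts by window: 5 5

Answer: 5 5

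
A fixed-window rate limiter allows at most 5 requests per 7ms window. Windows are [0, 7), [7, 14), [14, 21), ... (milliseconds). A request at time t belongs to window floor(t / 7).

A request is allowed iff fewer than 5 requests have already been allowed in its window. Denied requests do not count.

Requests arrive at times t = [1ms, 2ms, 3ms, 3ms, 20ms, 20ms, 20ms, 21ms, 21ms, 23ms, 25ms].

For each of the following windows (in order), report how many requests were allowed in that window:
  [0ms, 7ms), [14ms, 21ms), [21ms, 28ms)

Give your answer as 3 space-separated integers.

Processing requests:
  req#1 t=1ms (window 0): ALLOW
  req#2 t=2ms (window 0): ALLOW
  req#3 t=3ms (window 0): ALLOW
  req#4 t=3ms (window 0): ALLOW
  req#5 t=20ms (window 2): ALLOW
  req#6 t=20ms (window 2): ALLOW
  req#7 t=20ms (window 2): ALLOW
  req#8 t=21ms (window 3): ALLOW
  req#9 t=21ms (window 3): ALLOW
  req#10 t=23ms (window 3): ALLOW
  req#11 t=25ms (window 3): ALLOW

Allowed counts by window: 4 3 4

Answer: 4 3 4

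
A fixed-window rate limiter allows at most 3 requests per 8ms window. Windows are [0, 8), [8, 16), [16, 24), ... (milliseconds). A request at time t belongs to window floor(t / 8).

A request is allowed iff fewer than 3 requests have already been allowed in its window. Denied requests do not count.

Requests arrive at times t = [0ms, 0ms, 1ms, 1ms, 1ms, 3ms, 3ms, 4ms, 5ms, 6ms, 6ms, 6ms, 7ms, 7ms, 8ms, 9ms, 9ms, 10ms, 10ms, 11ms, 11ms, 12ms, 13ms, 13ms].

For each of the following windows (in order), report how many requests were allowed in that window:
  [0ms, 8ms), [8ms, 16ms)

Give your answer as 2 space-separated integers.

Processing requests:
  req#1 t=0ms (window 0): ALLOW
  req#2 t=0ms (window 0): ALLOW
  req#3 t=1ms (window 0): ALLOW
  req#4 t=1ms (window 0): DENY
  req#5 t=1ms (window 0): DENY
  req#6 t=3ms (window 0): DENY
  req#7 t=3ms (window 0): DENY
  req#8 t=4ms (window 0): DENY
  req#9 t=5ms (window 0): DENY
  req#10 t=6ms (window 0): DENY
  req#11 t=6ms (window 0): DENY
  req#12 t=6ms (window 0): DENY
  req#13 t=7ms (window 0): DENY
  req#14 t=7ms (window 0): DENY
  req#15 t=8ms (window 1): ALLOW
  req#16 t=9ms (window 1): ALLOW
  req#17 t=9ms (window 1): ALLOW
  req#18 t=10ms (window 1): DENY
  req#19 t=10ms (window 1): DENY
  req#20 t=11ms (window 1): DENY
  req#21 t=11ms (window 1): DENY
  req#22 t=12ms (window 1): DENY
  req#23 t=13ms (window 1): DENY
  req#24 t=13ms (window 1): DENY

Allowed counts by window: 3 3

Answer: 3 3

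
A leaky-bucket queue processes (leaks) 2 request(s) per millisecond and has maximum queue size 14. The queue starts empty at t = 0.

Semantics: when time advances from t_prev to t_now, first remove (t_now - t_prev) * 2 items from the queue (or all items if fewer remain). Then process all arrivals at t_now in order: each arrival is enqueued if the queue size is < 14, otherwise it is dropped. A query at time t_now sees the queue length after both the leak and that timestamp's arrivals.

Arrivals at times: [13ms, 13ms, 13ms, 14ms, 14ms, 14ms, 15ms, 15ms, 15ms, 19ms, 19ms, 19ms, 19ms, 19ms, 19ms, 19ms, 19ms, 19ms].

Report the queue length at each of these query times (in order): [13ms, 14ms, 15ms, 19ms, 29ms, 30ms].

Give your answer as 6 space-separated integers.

Queue lengths at query times:
  query t=13ms: backlog = 3
  query t=14ms: backlog = 4
  query t=15ms: backlog = 5
  query t=19ms: backlog = 9
  query t=29ms: backlog = 0
  query t=30ms: backlog = 0

Answer: 3 4 5 9 0 0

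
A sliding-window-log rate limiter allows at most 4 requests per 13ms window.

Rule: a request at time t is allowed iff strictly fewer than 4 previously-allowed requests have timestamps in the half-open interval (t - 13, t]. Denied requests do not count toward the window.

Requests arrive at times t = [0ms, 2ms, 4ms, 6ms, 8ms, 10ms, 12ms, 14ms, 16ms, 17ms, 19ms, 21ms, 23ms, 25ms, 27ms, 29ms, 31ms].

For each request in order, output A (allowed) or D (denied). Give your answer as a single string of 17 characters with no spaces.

Answer: AAAADDDAAAADDDAAA

Derivation:
Tracking allowed requests in the window:
  req#1 t=0ms: ALLOW
  req#2 t=2ms: ALLOW
  req#3 t=4ms: ALLOW
  req#4 t=6ms: ALLOW
  req#5 t=8ms: DENY
  req#6 t=10ms: DENY
  req#7 t=12ms: DENY
  req#8 t=14ms: ALLOW
  req#9 t=16ms: ALLOW
  req#10 t=17ms: ALLOW
  req#11 t=19ms: ALLOW
  req#12 t=21ms: DENY
  req#13 t=23ms: DENY
  req#14 t=25ms: DENY
  req#15 t=27ms: ALLOW
  req#16 t=29ms: ALLOW
  req#17 t=31ms: ALLOW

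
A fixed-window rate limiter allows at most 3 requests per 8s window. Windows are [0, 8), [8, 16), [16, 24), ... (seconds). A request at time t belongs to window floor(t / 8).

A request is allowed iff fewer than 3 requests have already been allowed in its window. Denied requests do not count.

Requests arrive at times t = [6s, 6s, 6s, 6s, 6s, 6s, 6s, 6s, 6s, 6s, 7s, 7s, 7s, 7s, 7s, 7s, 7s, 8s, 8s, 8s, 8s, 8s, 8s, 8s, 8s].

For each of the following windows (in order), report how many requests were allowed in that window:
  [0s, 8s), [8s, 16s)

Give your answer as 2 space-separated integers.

Answer: 3 3

Derivation:
Processing requests:
  req#1 t=6s (window 0): ALLOW
  req#2 t=6s (window 0): ALLOW
  req#3 t=6s (window 0): ALLOW
  req#4 t=6s (window 0): DENY
  req#5 t=6s (window 0): DENY
  req#6 t=6s (window 0): DENY
  req#7 t=6s (window 0): DENY
  req#8 t=6s (window 0): DENY
  req#9 t=6s (window 0): DENY
  req#10 t=6s (window 0): DENY
  req#11 t=7s (window 0): DENY
  req#12 t=7s (window 0): DENY
  req#13 t=7s (window 0): DENY
  req#14 t=7s (window 0): DENY
  req#15 t=7s (window 0): DENY
  req#16 t=7s (window 0): DENY
  req#17 t=7s (window 0): DENY
  req#18 t=8s (window 1): ALLOW
  req#19 t=8s (window 1): ALLOW
  req#20 t=8s (window 1): ALLOW
  req#21 t=8s (window 1): DENY
  req#22 t=8s (window 1): DENY
  req#23 t=8s (window 1): DENY
  req#24 t=8s (window 1): DENY
  req#25 t=8s (window 1): DENY

Allowed counts by window: 3 3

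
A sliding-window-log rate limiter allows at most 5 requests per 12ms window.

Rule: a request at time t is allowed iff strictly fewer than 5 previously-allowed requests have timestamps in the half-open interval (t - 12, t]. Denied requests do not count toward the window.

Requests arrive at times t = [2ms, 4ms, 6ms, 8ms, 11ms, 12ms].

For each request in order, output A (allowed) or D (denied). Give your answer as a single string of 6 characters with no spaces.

Tracking allowed requests in the window:
  req#1 t=2ms: ALLOW
  req#2 t=4ms: ALLOW
  req#3 t=6ms: ALLOW
  req#4 t=8ms: ALLOW
  req#5 t=11ms: ALLOW
  req#6 t=12ms: DENY

Answer: AAAAAD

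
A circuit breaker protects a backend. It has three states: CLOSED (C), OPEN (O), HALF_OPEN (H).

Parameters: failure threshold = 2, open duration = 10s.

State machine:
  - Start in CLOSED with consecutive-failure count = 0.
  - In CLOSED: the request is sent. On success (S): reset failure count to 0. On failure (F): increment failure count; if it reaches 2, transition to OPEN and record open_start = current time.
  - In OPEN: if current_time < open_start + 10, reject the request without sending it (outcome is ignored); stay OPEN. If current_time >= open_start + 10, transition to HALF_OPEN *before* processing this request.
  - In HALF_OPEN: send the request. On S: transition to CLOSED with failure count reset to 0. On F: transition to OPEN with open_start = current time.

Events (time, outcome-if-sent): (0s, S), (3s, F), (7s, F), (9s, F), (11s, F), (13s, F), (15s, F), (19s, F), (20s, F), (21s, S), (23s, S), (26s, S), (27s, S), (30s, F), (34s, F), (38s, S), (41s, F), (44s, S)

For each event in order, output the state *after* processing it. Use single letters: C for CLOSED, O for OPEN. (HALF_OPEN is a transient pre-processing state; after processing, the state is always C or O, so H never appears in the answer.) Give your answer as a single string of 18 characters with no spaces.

Answer: CCOOOOOOOOOOOOOOOO

Derivation:
State after each event:
  event#1 t=0s outcome=S: state=CLOSED
  event#2 t=3s outcome=F: state=CLOSED
  event#3 t=7s outcome=F: state=OPEN
  event#4 t=9s outcome=F: state=OPEN
  event#5 t=11s outcome=F: state=OPEN
  event#6 t=13s outcome=F: state=OPEN
  event#7 t=15s outcome=F: state=OPEN
  event#8 t=19s outcome=F: state=OPEN
  event#9 t=20s outcome=F: state=OPEN
  event#10 t=21s outcome=S: state=OPEN
  event#11 t=23s outcome=S: state=OPEN
  event#12 t=26s outcome=S: state=OPEN
  event#13 t=27s outcome=S: state=OPEN
  event#14 t=30s outcome=F: state=OPEN
  event#15 t=34s outcome=F: state=OPEN
  event#16 t=38s outcome=S: state=OPEN
  event#17 t=41s outcome=F: state=OPEN
  event#18 t=44s outcome=S: state=OPEN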